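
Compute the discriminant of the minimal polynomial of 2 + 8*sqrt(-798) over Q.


The element 2 + 8*sqrt(-798) has minimal polynomial:
x^2 - 4*x + 51076
Discriminant = (-4)^2 - 4*(51076)
= 16 - 204304
= -204288

-204288


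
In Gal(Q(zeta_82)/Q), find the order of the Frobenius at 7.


The Frobenius at p in Gal(Q(zeta_n)/Q) = (Z/nZ)* is the class of p, so its order is ord_82(7), the smallest k >= 1 with 7^k = 1 mod 82.
n = 82 = 2 * 41, phi(82) = 40; the order divides phi(n).
Divisors of 40: 1, 2, 4, 5, 8, 10, 20, 40
Repeated squaring mod 82: 7^1 = 7, 7^2 = 49, 7^4 = 23, 7^8 = 37, 7^16 = 57, 7^32 = 51
Test divisors in increasing order:
  k=1: 7^1 = 7 mod 82
  k=2: 7^2 = 49 mod 82
  k=4: 7^4 = 23 mod 82
  k=5: 7^5 = 23 * 7 = 79 mod 82
  k=8: 7^8 = 37 mod 82
  k=10: 7^10 = 37 * 49 = 9 mod 82
  k=20: 7^20 = 57 * 23 = 81 mod 82
  k=40: 7^40 = 51 * 37 = 1 mod 82  <- first divisor giving 1
Order = 40

40


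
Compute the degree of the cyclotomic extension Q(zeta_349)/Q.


The degree equals Euler's totient phi(349).
349 = 349
phi(349) = 348

348


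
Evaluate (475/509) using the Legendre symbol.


p = 509 is prime, so compute (475/509) with the reciprocity algorithm (Jacobi-symbol steps: pull out 2s via (2/n), flip via reciprocity, reduce):
  reciprocity: (475/509) -> +(509/475)
  reduce: (34/475)
  pull out 2: (2/475) = -1  (since 475 mod 8 = 3)
  reciprocity: (17/475) -> +(475/17)
  reduce: (16/17)
  pull out 2: (2/17) = +1  (since 17 mod 8 = 1)
  pull out 2: (2/17) = +1  (since 17 mod 8 = 1)
  pull out 2: (2/17) = +1  (since 17 mod 8 = 1)
  pull out 2: (2/17) = +1  (since 17 mod 8 = 1)
  (1/17) = 1
Product of signs = -1
(475/509) = -1

-1


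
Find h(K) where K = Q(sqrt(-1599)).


K = Q(sqrt(-1599)). d mod 4 = 1, so D = disc(K) = d = -1599
h(K) equals the number of primitive reduced positive-definite forms (a, b, c) = a*x^2 + b*x*y + c*y^2 with b^2 - 4ac = D,
where reduced means |b| <= a <= c, with b >= 0 whenever |b| = a or a = c, and primitive means gcd(a, b, c) = 1.
Reduced forces 3a^2 <= |D| = 1599, so 1 <= a <= 23; b must have the parity of D, and c = (b^2 - D)/(4a) must be an integer >= a.
Enumerate a = 1..23, b in [-a, a]:
  a=1: (1, 1, 400)  [1]
  a=2: (2, -1, 200), (2, 1, 200)  [2]
  a=3: (3, 3, 134)  [1]
  a=4: (4, -1, 100), (4, 1, 100)  [2]
  a=5: (5, -1, 80), (5, 1, 80)  [2]
  a=6: (6, -3, 67), (6, 3, 67)  [2]
  a=7: (7, -5, 58), (7, 5, 58)  [2]
  a=8: (8, -1, 50), (8, 1, 50)  [2]
  a=9: none
  a=10: (10, -9, 42), (10, -1, 40), (10, 1, 40), (10, 9, 42)  [4]
  a=11: none
  a=12: (12, -9, 35), (12, 9, 35)  [2]
  a=13: (13, 13, 34)  [1]
  a=14: (14, -9, 30), (14, -5, 29), (14, 5, 29), (14, 9, 30)  [4]
  a=15: (15, -9, 28), (15, 9, 28)  [2]
  a=16: (16, -1, 25), (16, 1, 25)  [2]
  a=17: (17, -13, 26), (17, 13, 26)  [2]
  a=18: none
  a=19: (19, -15, 24), (19, 15, 24)  [2]
  a=20: (20, -9, 21), (20, 1, 20), (20, 9, 21)  [3]
  a=21..23: none
Total reduced forms: 1 + 2 + 1 + 2 + 2 + 2 + 2 + 2 + 4 + 2 + 1 + 4 + 2 + 2 + 2 + 2 + 3 = 36
h = 36

36


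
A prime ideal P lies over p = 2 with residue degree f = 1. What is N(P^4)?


N(P^a) = p^(a*f)
= 2^(4*1)
= 2^4
= 16

16


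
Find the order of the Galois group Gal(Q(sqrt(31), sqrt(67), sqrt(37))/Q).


The 3 square roots of distinct primes are multiplicatively independent over Q,
so [K:Q] = 2^3 and Gal(K/Q) is isomorphic to (Z/2Z)^3.
|Gal| = 2^3 = 8

8


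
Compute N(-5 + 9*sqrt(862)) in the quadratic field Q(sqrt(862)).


N(a + b*sqrt(d)) = a^2 - d*b^2
= (-5)^2 - (862)*(9)^2
= 25 - 69822
= -69797

-69797


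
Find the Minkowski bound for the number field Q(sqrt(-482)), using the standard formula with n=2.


d = -482, d mod 4 = 2, so disc(K) = 4d = -1928; |disc(K)| = 1928
Imaginary quadratic field, so n = 2, s = r2 = 1, r1 = 0
M = (n!/n^n) * (4/pi)^s * sqrt(|disc(K)|) = (2!/2^2) * (4/pi)^1 * sqrt(1928)
= 0.5 * 1.273240 * 43.908997
= 27.9533

27.9533


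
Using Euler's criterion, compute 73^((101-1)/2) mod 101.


p = 101 is prime and the exponent is (p-1)/2 = 50, so by Euler's criterion 73^50 = (73/101) = +1 or -1 mod 101.
Compute by square-and-multiply:
  50 = 32 + 16 + 2 (binary 110010)
  Repeated squaring mod 101: 73^1 = 73, 73^2 = 77, 73^4 = 71, 73^8 = 92, 73^16 = 81, 73^32 = 97
  73^50 = 73^32 * 73^16 * 73^2 = 97 * 81 * 77 mod 101
    97 * 81 = 7857 = 80 mod 101
    80 * 77 = 6160 = 100 mod 101
  73^50 = 100 mod 101
Result 100 = p - 1 = -1 mod 101: 73 is a quadratic non-residue mod 101. As a residue in [0, p-1] the value is 100.
73^50 mod 101 = 100

100


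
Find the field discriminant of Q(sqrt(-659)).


For K = Q(sqrt(d)) with d squarefree: disc(K) = d if d = 1 mod 4, and disc(K) = 4d if d = 2 or 3 mod 4.
Here d = -659, and d mod 4 = 1.
d = 1 mod 4 (O_K = Z[(1+sqrt(d))/2]), so disc(K) = d = -659

-659


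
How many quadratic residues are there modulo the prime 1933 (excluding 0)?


For prime p, the number of non-zero quadratic residues is (p-1)/2.
= (1933-1)/2
= 966

966


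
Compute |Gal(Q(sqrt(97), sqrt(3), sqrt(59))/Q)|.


The 3 square roots of distinct primes are multiplicatively independent over Q,
so [K:Q] = 2^3 and Gal(K/Q) is isomorphic to (Z/2Z)^3.
|Gal| = 2^3 = 8

8


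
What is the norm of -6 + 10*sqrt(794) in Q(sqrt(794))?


N(a + b*sqrt(d)) = a^2 - d*b^2
= (-6)^2 - (794)*(10)^2
= 36 - 79400
= -79364

-79364


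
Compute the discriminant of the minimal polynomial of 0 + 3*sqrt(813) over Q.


The element 0 + 3*sqrt(813) has minimal polynomial:
x^2 + 0*x - 7317
Discriminant = (0)^2 - 4*(-7317)
= 0 + 29268
= 29268

29268


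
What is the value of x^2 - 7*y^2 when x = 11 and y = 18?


x^2 - d*y^2
= 11^2 - 7*18^2
= 121 - 2268
= -2147

-2147


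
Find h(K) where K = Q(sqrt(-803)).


K = Q(sqrt(-803)). d mod 4 = 1, so D = disc(K) = d = -803
h(K) equals the number of primitive reduced positive-definite forms (a, b, c) = a*x^2 + b*x*y + c*y^2 with b^2 - 4ac = D,
where reduced means |b| <= a <= c, with b >= 0 whenever |b| = a or a = c, and primitive means gcd(a, b, c) = 1.
Reduced forces 3a^2 <= |D| = 803, so 1 <= a <= 16; b must have the parity of D, and c = (b^2 - D)/(4a) must be an integer >= a.
Enumerate a = 1..16, b in [-a, a]:
  a=1: (1, 1, 201)  [1]
  a=2: none
  a=3: (3, -1, 67), (3, 1, 67)  [2]
  a=4..6: none
  a=7: (7, -3, 29), (7, 3, 29)  [2]
  a=8: none
  a=9: (9, -5, 23), (9, 5, 23)  [2]
  a=10: none
  a=11: (11, 11, 21)  [1]
  a=12: none
  a=13: (13, -9, 17), (13, 9, 17)  [2]
  a=14..16: none
Total reduced forms: 1 + 2 + 2 + 2 + 1 + 2 = 10
h = 10

10


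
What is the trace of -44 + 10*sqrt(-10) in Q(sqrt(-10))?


Tr(a + b*sqrt(d)) = (a + b*sqrt(d)) + (a - b*sqrt(d)) = 2a
= 2 * (-44)
= -88

-88


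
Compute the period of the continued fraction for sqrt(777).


Run the CF algorithm for sqrt(777).
a_0 = floor(sqrt(777)) = 27; set m_0=0, q_0=1.
Recurrence: m' = q*a - m,  q' = (d - m'^2)/q,  a' = floor((a_0 + m')/q').
  step 1: m=27, q=48, a=1
  step 2: m=21, q=7, a=6
  step 3: m=21, q=48, a=1
  step 4: m=27, q=1, a=54
a_4 = 2*a_0 = 54, so the period closes here.
sqrt(777) = [27; 1, 6, 1, 54]
Period length = 4

4


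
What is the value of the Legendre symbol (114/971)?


p = 971 is prime, so compute (114/971) with the reciprocity algorithm (Jacobi-symbol steps: pull out 2s via (2/n), flip via reciprocity, reduce):
  pull out 2: (2/971) = -1  (since 971 mod 8 = 3)
  reciprocity: (57/971) -> +(971/57)
  reduce: (2/57)
  pull out 2: (2/57) = +1  (since 57 mod 8 = 1)
  (1/57) = 1
Product of signs = -1
(114/971) = -1

-1


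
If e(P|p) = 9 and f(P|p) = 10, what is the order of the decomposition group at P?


|D_P| = e * f
= 9 * 10
= 90

90


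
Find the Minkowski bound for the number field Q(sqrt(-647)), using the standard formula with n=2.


d = -647, d mod 4 = 1, so disc(K) = d = -647; |disc(K)| = 647
Imaginary quadratic field, so n = 2, s = r2 = 1, r1 = 0
M = (n!/n^n) * (4/pi)^s * sqrt(|disc(K)|) = (2!/2^2) * (4/pi)^1 * sqrt(647)
= 0.5 * 1.273240 * 25.436195
= 16.1932

16.1932


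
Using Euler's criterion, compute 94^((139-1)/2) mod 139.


p = 139 is prime and the exponent is (p-1)/2 = 69, so by Euler's criterion 94^69 = (94/139) = +1 or -1 mod 139.
Compute by square-and-multiply:
  69 = 64 + 4 + 1 (binary 1000101)
  Repeated squaring mod 139: 94^1 = 94, 94^2 = 79, 94^4 = 125, 94^8 = 57, 94^16 = 52, 94^32 = 63, 94^64 = 77
  94^69 = 94^64 * 94^4 * 94^1 = 77 * 125 * 94 mod 139
    77 * 125 = 9625 = 34 mod 139
    34 * 94 = 3196 = 138 mod 139
  94^69 = 138 mod 139
Result 138 = p - 1 = -1 mod 139: 94 is a quadratic non-residue mod 139. As a residue in [0, p-1] the value is 138.
94^69 mod 139 = 138

138


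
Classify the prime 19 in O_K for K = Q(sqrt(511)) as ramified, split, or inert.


K = Q(sqrt(511)). Since d mod 4 = 3, disc(K) = 2044.
Check p | disc: 2044 mod 19 = 11.
p does not divide disc. Compute Legendre symbol (d/p):
17^((19-1)/2) mod 19 = 1
(d/p) = 1, so p splits: (p) = P*P' with e=1, f=1, g=2.
Therefore p is split.

split


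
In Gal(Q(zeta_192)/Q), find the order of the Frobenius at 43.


The Frobenius at p in Gal(Q(zeta_n)/Q) = (Z/nZ)* is the class of p, so its order is ord_192(43), the smallest k >= 1 with 43^k = 1 mod 192.
n = 192 = 2^6 * 3, phi(192) = 64; the order divides phi(n).
Divisors of 64: 1, 2, 4, 8, 16, 32, 64
Repeated squaring mod 192: 43^1 = 43, 43^2 = 121, 43^4 = 49, 43^8 = 97, 43^16 = 1, 43^32 = 1, 43^64 = 1
Test divisors in increasing order:
  k=1: 43^1 = 43 mod 192
  k=2: 43^2 = 121 mod 192
  k=4: 43^4 = 49 mod 192
  k=8: 43^8 = 97 mod 192
  k=16: 43^16 = 1 mod 192  <- first divisor giving 1
Order = 16

16


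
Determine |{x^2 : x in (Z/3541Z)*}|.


For prime p, the number of non-zero quadratic residues is (p-1)/2.
= (3541-1)/2
= 1770

1770


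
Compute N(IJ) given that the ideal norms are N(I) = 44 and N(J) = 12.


N(IJ) = N(I) * N(J)
= 44 * 12
= 528

528


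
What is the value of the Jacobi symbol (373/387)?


Compute (373/387) via quadratic reciprocity:
  reciprocity: (373/387) -> +(387/373)
  reduce: (14/373)
  pull out 2: (2/373) = -1  (since 373 mod 8 = 5)
  reciprocity: (7/373) -> +(373/7)
  reduce: (2/7)
  pull out 2: (2/7) = +1  (since 7 mod 8 = 7)
  (1/7) = 1
Product of signs = -1

-1


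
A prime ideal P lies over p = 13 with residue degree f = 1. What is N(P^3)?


N(P^a) = p^(a*f)
= 13^(3*1)
= 13^3
= 2197

2197


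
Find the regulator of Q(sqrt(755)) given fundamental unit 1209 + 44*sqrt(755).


epsilon = 1209 + 44*sqrt(755)
= 2417.9996
R = ln(2417.9996)
= 7.7907

7.7907


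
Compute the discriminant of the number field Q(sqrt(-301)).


For K = Q(sqrt(d)) with d squarefree: disc(K) = d if d = 1 mod 4, and disc(K) = 4d if d = 2 or 3 mod 4.
Here d = -301, and d mod 4 = 3.
d = 3 mod 4, not 1 (O_K = Z[sqrt(d)]), so disc(K) = 4d = 4 * (-301) = -1204

-1204


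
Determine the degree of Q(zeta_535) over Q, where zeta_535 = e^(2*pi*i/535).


The degree equals Euler's totient phi(535).
535 = 5 * 107
phi(535) = 424

424


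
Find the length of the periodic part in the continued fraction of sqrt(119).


Run the CF algorithm for sqrt(119).
a_0 = floor(sqrt(119)) = 10; set m_0=0, q_0=1.
Recurrence: m' = q*a - m,  q' = (d - m'^2)/q,  a' = floor((a_0 + m')/q').
  step 1: m=10, q=19, a=1
  step 2: m=9, q=2, a=9
  step 3: m=9, q=19, a=1
  step 4: m=10, q=1, a=20
a_4 = 2*a_0 = 20, so the period closes here.
sqrt(119) = [10; 1, 9, 1, 20]
Period length = 4

4


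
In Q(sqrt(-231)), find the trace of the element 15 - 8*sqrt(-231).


Tr(a + b*sqrt(d)) = (a + b*sqrt(d)) + (a - b*sqrt(d)) = 2a
= 2 * (15)
= 30

30


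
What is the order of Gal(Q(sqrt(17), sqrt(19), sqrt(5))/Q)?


The 3 square roots of distinct primes are multiplicatively independent over Q,
so [K:Q] = 2^3 and Gal(K/Q) is isomorphic to (Z/2Z)^3.
|Gal| = 2^3 = 8

8


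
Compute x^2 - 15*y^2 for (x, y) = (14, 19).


x^2 - d*y^2
= 14^2 - 15*19^2
= 196 - 5415
= -5219

-5219


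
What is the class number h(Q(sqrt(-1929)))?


K = Q(sqrt(-1929)). d mod 4 = 3, so D = disc(K) = 4d = -7716
h(K) equals the number of primitive reduced positive-definite forms (a, b, c) = a*x^2 + b*x*y + c*y^2 with b^2 - 4ac = D,
where reduced means |b| <= a <= c, with b >= 0 whenever |b| = a or a = c, and primitive means gcd(a, b, c) = 1.
Reduced forces 3a^2 <= |D| = 7716, so 1 <= a <= 50; b must have the parity of D, and c = (b^2 - D)/(4a) must be an integer >= a.
Enumerate a = 1..50, b in [-a, a]:
  a=1: (1, 0, 1929)  [1]
  a=2: (2, 2, 965)  [1]
  a=3: (3, 0, 643)  [1]
  a=4: none
  a=5: (5, -2, 386), (5, 2, 386)  [2]
  a=6: (6, 6, 323)  [1]
  a=7..9: none
  a=10: (10, -2, 193), (10, 2, 193)  [2]
  a=11..14: none
  a=15: (15, -12, 131), (15, 12, 131)  [2]
  a=16: none
  a=17: (17, -6, 114), (17, 6, 114)  [2]
  a=18: none
  a=19: (19, -6, 102), (19, 6, 102)  [2]
  a=20..22: none
  a=23: (23, -14, 86), (23, 14, 86)  [2]
  a=24: none
  a=25: (25, -22, 82), (25, 22, 82)  [2]
  a=26..29: none
  a=30: (30, -18, 67), (30, 18, 67)  [2]
  a=31..33: none
  a=34: (34, -6, 57), (34, 6, 57)  [2]
  a=35..37: none
  a=38: (38, -6, 51), (38, 6, 51)  [2]
  a=39..40: none
  a=41: (41, -22, 50), (41, 22, 50)  [2]
  a=42: none
  a=43: (43, -14, 46), (43, 14, 46)  [2]
  a=44..50: none
Total reduced forms: 1 + 1 + 1 + 2 + 1 + 2 + 2 + 2 + 2 + 2 + 2 + 2 + 2 + 2 + 2 + 2 = 28
h = 28

28


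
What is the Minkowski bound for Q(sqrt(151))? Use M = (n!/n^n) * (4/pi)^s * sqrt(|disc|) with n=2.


d = 151, d mod 4 = 3, so disc(K) = 4d = 604; |disc(K)| = 604
Real quadratic field, so n = 2, s = r2 = 0, r1 = 2
M = (n!/n^n) * (4/pi)^s * sqrt(|disc(K)|) = (2!/2^2) * (4/pi)^0 * sqrt(604)
= 0.5 * 1.000000 * 24.576411
= 12.2882

12.2882


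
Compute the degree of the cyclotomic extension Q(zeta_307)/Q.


The degree equals Euler's totient phi(307).
307 = 307
phi(307) = 306

306


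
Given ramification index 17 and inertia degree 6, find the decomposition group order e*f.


|D_P| = e * f
= 17 * 6
= 102

102


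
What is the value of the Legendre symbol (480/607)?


p = 607 is prime, so compute (480/607) with the reciprocity algorithm (Jacobi-symbol steps: pull out 2s via (2/n), flip via reciprocity, reduce):
  pull out 2: (2/607) = +1  (since 607 mod 8 = 7)
  pull out 2: (2/607) = +1  (since 607 mod 8 = 7)
  pull out 2: (2/607) = +1  (since 607 mod 8 = 7)
  pull out 2: (2/607) = +1  (since 607 mod 8 = 7)
  pull out 2: (2/607) = +1  (since 607 mod 8 = 7)
  reciprocity: (15/607) -> -(607/15)
  reduce: (7/15)
  reciprocity: (7/15) -> -(15/7)
  reduce: (1/7)
  (1/7) = 1
Product of signs = 1
(480/607) = 1

1


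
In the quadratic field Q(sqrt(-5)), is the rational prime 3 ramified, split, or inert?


K = Q(sqrt(-5)). Since d mod 4 = 3, disc(K) = -20.
Check p | disc: -20 mod 3 = 1.
p does not divide disc. Compute Legendre symbol (d/p):
1^((3-1)/2) mod 3 = 1
(d/p) = 1, so p splits: (p) = P*P' with e=1, f=1, g=2.
Therefore p is split.

split


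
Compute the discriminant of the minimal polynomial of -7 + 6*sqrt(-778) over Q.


The element -7 + 6*sqrt(-778) has minimal polynomial:
x^2 + 14*x + 28057
Discriminant = (14)^2 - 4*(28057)
= 196 - 112228
= -112032

-112032


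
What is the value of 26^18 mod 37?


p = 37 is prime and the exponent is (p-1)/2 = 18, so by Euler's criterion 26^18 = (26/37) = +1 or -1 mod 37.
Compute by square-and-multiply:
  18 = 16 + 2 (binary 10010)
  Repeated squaring mod 37: 26^1 = 26, 26^2 = 10, 26^4 = 26, 26^8 = 10, 26^16 = 26
  26^18 = 26^16 * 26^2 = 26 * 10 mod 37
    26 * 10 = 260 = 1 mod 37
  26^18 = 1 mod 37
Result 1: 26 is a quadratic residue mod 37.
26^18 mod 37 = 1

1


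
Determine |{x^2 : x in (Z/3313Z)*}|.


For prime p, the number of non-zero quadratic residues is (p-1)/2.
= (3313-1)/2
= 1656

1656


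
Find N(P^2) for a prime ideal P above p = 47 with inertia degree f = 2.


N(P^a) = p^(a*f)
= 47^(2*2)
= 47^4
= 4879681

4879681


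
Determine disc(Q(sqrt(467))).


For K = Q(sqrt(d)) with d squarefree: disc(K) = d if d = 1 mod 4, and disc(K) = 4d if d = 2 or 3 mod 4.
Here d = 467, and d mod 4 = 3.
d = 3 mod 4, not 1 (O_K = Z[sqrt(d)]), so disc(K) = 4d = 4 * (467) = 1868

1868


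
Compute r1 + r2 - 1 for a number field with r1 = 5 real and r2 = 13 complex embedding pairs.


By Dirichlet's unit theorem:
rank = r1 + r2 - 1
= 5 + 13 - 1
= 17

17


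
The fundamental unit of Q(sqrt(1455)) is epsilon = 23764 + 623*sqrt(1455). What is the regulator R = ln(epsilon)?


epsilon = 23764 + 623*sqrt(1455)
= 47528.0000
R = ln(47528.0000)
= 10.7691

10.7691


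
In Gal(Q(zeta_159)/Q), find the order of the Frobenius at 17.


The Frobenius at p in Gal(Q(zeta_n)/Q) = (Z/nZ)* is the class of p, so its order is ord_159(17), the smallest k >= 1 with 17^k = 1 mod 159.
n = 159 = 3 * 53, phi(159) = 104; the order divides phi(n).
Divisors of 104: 1, 2, 4, 8, 13, 26, 52, 104
Repeated squaring mod 159: 17^1 = 17, 17^2 = 130, 17^4 = 46, 17^8 = 49, 17^16 = 16, 17^32 = 97, 17^64 = 28
Test divisors in increasing order:
  k=1: 17^1 = 17 mod 159
  k=2: 17^2 = 130 mod 159
  k=4: 17^4 = 46 mod 159
  k=8: 17^8 = 49 mod 159
  k=13: 17^13 = 49 * 46 * 17 = 158 mod 159
  k=26: 17^26 = 16 * 49 * 130 = 1 mod 159  <- first divisor giving 1
Order = 26

26


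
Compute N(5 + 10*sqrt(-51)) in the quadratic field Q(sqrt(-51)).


N(a + b*sqrt(d)) = a^2 - d*b^2
= (5)^2 - (-51)*(10)^2
= 25 + 5100
= 5125

5125


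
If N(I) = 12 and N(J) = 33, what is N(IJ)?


N(IJ) = N(I) * N(J)
= 12 * 33
= 396

396


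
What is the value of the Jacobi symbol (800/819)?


Compute (800/819) via quadratic reciprocity:
  pull out 2: (2/819) = -1  (since 819 mod 8 = 3)
  pull out 2: (2/819) = -1  (since 819 mod 8 = 3)
  pull out 2: (2/819) = -1  (since 819 mod 8 = 3)
  pull out 2: (2/819) = -1  (since 819 mod 8 = 3)
  pull out 2: (2/819) = -1  (since 819 mod 8 = 3)
  reciprocity: (25/819) -> +(819/25)
  reduce: (19/25)
  reciprocity: (19/25) -> +(25/19)
  reduce: (6/19)
  pull out 2: (2/19) = -1  (since 19 mod 8 = 3)
  reciprocity: (3/19) -> -(19/3)
  reduce: (1/3)
  (1/3) = 1
Product of signs = -1

-1


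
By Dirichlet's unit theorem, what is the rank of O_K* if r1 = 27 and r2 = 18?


By Dirichlet's unit theorem:
rank = r1 + r2 - 1
= 27 + 18 - 1
= 44

44


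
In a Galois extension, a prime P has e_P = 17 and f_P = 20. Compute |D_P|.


|D_P| = e * f
= 17 * 20
= 340

340


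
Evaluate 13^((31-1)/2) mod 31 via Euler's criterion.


p = 31 is prime and the exponent is (p-1)/2 = 15, so by Euler's criterion 13^15 = (13/31) = +1 or -1 mod 31.
Compute by square-and-multiply:
  15 = 8 + 4 + 2 + 1 (binary 1111)
  Repeated squaring mod 31: 13^1 = 13, 13^2 = 14, 13^4 = 10, 13^8 = 7
  13^15 = 13^8 * 13^4 * 13^2 * 13^1 = 7 * 10 * 14 * 13 mod 31
    7 * 10 = 70 = 8 mod 31
    8 * 14 = 112 = 19 mod 31
    19 * 13 = 247 = 30 mod 31
  13^15 = 30 mod 31
Result 30 = p - 1 = -1 mod 31: 13 is a quadratic non-residue mod 31. As a residue in [0, p-1] the value is 30.
13^15 mod 31 = 30

30


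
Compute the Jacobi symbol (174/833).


Compute (174/833) via quadratic reciprocity:
  pull out 2: (2/833) = +1  (since 833 mod 8 = 1)
  reciprocity: (87/833) -> +(833/87)
  reduce: (50/87)
  pull out 2: (2/87) = +1  (since 87 mod 8 = 7)
  reciprocity: (25/87) -> +(87/25)
  reduce: (12/25)
  pull out 2: (2/25) = +1  (since 25 mod 8 = 1)
  pull out 2: (2/25) = +1  (since 25 mod 8 = 1)
  reciprocity: (3/25) -> +(25/3)
  reduce: (1/3)
  (1/3) = 1
Product of signs = 1

1


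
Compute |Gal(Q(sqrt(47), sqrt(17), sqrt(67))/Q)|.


The 3 square roots of distinct primes are multiplicatively independent over Q,
so [K:Q] = 2^3 and Gal(K/Q) is isomorphic to (Z/2Z)^3.
|Gal| = 2^3 = 8

8


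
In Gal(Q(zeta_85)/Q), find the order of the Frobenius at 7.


The Frobenius at p in Gal(Q(zeta_n)/Q) = (Z/nZ)* is the class of p, so its order is ord_85(7), the smallest k >= 1 with 7^k = 1 mod 85.
n = 85 = 5 * 17, phi(85) = 64; the order divides phi(n).
Divisors of 64: 1, 2, 4, 8, 16, 32, 64
Repeated squaring mod 85: 7^1 = 7, 7^2 = 49, 7^4 = 21, 7^8 = 16, 7^16 = 1, 7^32 = 1, 7^64 = 1
Test divisors in increasing order:
  k=1: 7^1 = 7 mod 85
  k=2: 7^2 = 49 mod 85
  k=4: 7^4 = 21 mod 85
  k=8: 7^8 = 16 mod 85
  k=16: 7^16 = 1 mod 85  <- first divisor giving 1
Order = 16

16


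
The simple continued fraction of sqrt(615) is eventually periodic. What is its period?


Run the CF algorithm for sqrt(615).
a_0 = floor(sqrt(615)) = 24; set m_0=0, q_0=1.
Recurrence: m' = q*a - m,  q' = (d - m'^2)/q,  a' = floor((a_0 + m')/q').
  step 1: m=24, q=39, a=1
  step 2: m=15, q=10, a=3
  step 3: m=15, q=39, a=1
  step 4: m=24, q=1, a=48
a_4 = 2*a_0 = 48, so the period closes here.
sqrt(615) = [24; 1, 3, 1, 48]
Period length = 4

4


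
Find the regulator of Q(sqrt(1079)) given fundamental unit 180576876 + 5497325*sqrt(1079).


epsilon = 180576876 + 5497325*sqrt(1079)
= 3.6115e+08
R = ln(3.6115e+08)
= 19.7048

19.7048


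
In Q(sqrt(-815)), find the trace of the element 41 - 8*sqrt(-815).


Tr(a + b*sqrt(d)) = (a + b*sqrt(d)) + (a - b*sqrt(d)) = 2a
= 2 * (41)
= 82

82


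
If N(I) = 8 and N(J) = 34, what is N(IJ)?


N(IJ) = N(I) * N(J)
= 8 * 34
= 272

272


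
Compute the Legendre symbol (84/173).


p = 173 is prime, so compute (84/173) with the reciprocity algorithm (Jacobi-symbol steps: pull out 2s via (2/n), flip via reciprocity, reduce):
  pull out 2: (2/173) = -1  (since 173 mod 8 = 5)
  pull out 2: (2/173) = -1  (since 173 mod 8 = 5)
  reciprocity: (21/173) -> +(173/21)
  reduce: (5/21)
  reciprocity: (5/21) -> +(21/5)
  reduce: (1/5)
  (1/5) = 1
Product of signs = 1
(84/173) = 1

1


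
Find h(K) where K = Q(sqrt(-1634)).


K = Q(sqrt(-1634)). d mod 4 = 2, so D = disc(K) = 4d = -6536
h(K) equals the number of primitive reduced positive-definite forms (a, b, c) = a*x^2 + b*x*y + c*y^2 with b^2 - 4ac = D,
where reduced means |b| <= a <= c, with b >= 0 whenever |b| = a or a = c, and primitive means gcd(a, b, c) = 1.
Reduced forces 3a^2 <= |D| = 6536, so 1 <= a <= 46; b must have the parity of D, and c = (b^2 - D)/(4a) must be an integer >= a.
Enumerate a = 1..46, b in [-a, a]:
  a=1: (1, 0, 1634)  [1]
  a=2: (2, 0, 817)  [1]
  a=3: (3, -2, 545), (3, 2, 545)  [2]
  a=4: none
  a=5: (5, -2, 327), (5, 2, 327)  [2]
  a=6: (6, -4, 273), (6, 4, 273)  [2]
  a=7: (7, -4, 234), (7, 4, 234)  [2]
  a=8: none
  a=9: (9, -4, 182), (9, 4, 182)  [2]
  a=10: (10, -8, 165), (10, 8, 165)  [2]
  a=11: (11, -8, 150), (11, 8, 150)  [2]
  a=12: none
  a=13: (13, -4, 126), (13, 4, 126)  [2]
  a=14: (14, -4, 117), (14, 4, 117)  [2]
  a=15: (15, -8, 110), (15, -2, 109), (15, 2, 109), (15, 8, 110)  [4]
  a=16: none
  a=17: (17, -14, 99), (17, 14, 99)  [2]
  a=18: (18, -4, 91), (18, 4, 91)  [2]
  a=19: (19, 0, 86)  [1]
  a=20: none
  a=21: (21, -10, 79), (21, -4, 78), (21, 4, 78), (21, 10, 79)  [4]
  a=22: (22, -8, 75), (22, 8, 75)  [2]
  a=23..24: none
  a=25: (25, -8, 66), (25, 8, 66)  [2]
  a=26: (26, -4, 63), (26, 4, 63)  [2]
  a=27: (27, -22, 65), (27, 22, 65)  [2]
  a=28..29: none
  a=30: (30, -28, 61), (30, -8, 55), (30, 8, 55), (30, 28, 61)  [4]
  a=31: (31, -6, 53), (31, 6, 53)  [2]
  a=32: none
  a=33: (33, -14, 51), (33, -8, 50), (33, 8, 50), (33, 14, 51)  [4]
  a=34: (34, -20, 51), (34, 20, 51)  [2]
  a=35: (35, -32, 54), (35, -18, 49), (35, 18, 49), (35, 32, 54)  [4]
  a=36..37: none
  a=38: (38, 0, 43)  [1]
  a=39: (39, -22, 45), (39, -4, 42), (39, 4, 42), (39, 22, 45)  [4]
  a=40..41: none
  a=42: (42, -32, 45), (42, 32, 45)  [2]
  a=43..46: none
Total reduced forms: 1 + 1 + 2 + 2 + 2 + 2 + 2 + 2 + 2 + 2 + 2 + 4 + 2 + 2 + 1 + 4 + 2 + 2 + 2 + 2 + 4 + 2 + 4 + 2 + 4 + 1 + 4 + 2 = 64
h = 64

64


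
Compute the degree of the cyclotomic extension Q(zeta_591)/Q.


The degree equals Euler's totient phi(591).
591 = 3 * 197
phi(591) = 392

392


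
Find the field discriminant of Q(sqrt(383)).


For K = Q(sqrt(d)) with d squarefree: disc(K) = d if d = 1 mod 4, and disc(K) = 4d if d = 2 or 3 mod 4.
Here d = 383, and d mod 4 = 3.
d = 3 mod 4, not 1 (O_K = Z[sqrt(d)]), so disc(K) = 4d = 4 * (383) = 1532

1532


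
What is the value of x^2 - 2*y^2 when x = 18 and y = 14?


x^2 - d*y^2
= 18^2 - 2*14^2
= 324 - 392
= -68

-68


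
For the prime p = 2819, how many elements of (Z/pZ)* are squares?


For prime p, the number of non-zero quadratic residues is (p-1)/2.
= (2819-1)/2
= 1409

1409


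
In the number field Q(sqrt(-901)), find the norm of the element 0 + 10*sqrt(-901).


N(a + b*sqrt(d)) = a^2 - d*b^2
= (0)^2 - (-901)*(10)^2
= 0 + 90100
= 90100

90100


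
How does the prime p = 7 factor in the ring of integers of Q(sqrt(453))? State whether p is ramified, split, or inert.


K = Q(sqrt(453)). Since d mod 4 = 1, disc(K) = 453.
Check p | disc: 453 mod 7 = 5.
p does not divide disc. Compute Legendre symbol (d/p):
5^((7-1)/2) mod 7 = -1
(d/p) = -1, so p is inert: (p) stays prime with e=1, f=2, g=1.
Therefore p is inert.

inert


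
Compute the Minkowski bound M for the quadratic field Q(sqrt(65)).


d = 65, d mod 4 = 1, so disc(K) = d = 65; |disc(K)| = 65
Real quadratic field, so n = 2, s = r2 = 0, r1 = 2
M = (n!/n^n) * (4/pi)^s * sqrt(|disc(K)|) = (2!/2^2) * (4/pi)^0 * sqrt(65)
= 0.5 * 1.000000 * 8.062258
= 4.0311

4.0311


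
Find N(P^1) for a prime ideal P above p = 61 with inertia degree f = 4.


N(P^a) = p^(a*f)
= 61^(1*4)
= 61^4
= 13845841

13845841


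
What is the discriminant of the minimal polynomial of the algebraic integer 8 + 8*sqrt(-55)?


The element 8 + 8*sqrt(-55) has minimal polynomial:
x^2 - 16*x + 3584
Discriminant = (-16)^2 - 4*(3584)
= 256 - 14336
= -14080

-14080


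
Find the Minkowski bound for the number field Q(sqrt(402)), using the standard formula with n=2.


d = 402, d mod 4 = 2, so disc(K) = 4d = 1608; |disc(K)| = 1608
Real quadratic field, so n = 2, s = r2 = 0, r1 = 2
M = (n!/n^n) * (4/pi)^s * sqrt(|disc(K)|) = (2!/2^2) * (4/pi)^0 * sqrt(1608)
= 0.5 * 1.000000 * 40.099875
= 20.0499

20.0499


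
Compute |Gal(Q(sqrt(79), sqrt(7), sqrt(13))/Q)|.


The 3 square roots of distinct primes are multiplicatively independent over Q,
so [K:Q] = 2^3 and Gal(K/Q) is isomorphic to (Z/2Z)^3.
|Gal| = 2^3 = 8

8


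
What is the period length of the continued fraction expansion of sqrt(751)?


Run the CF algorithm for sqrt(751).
a_0 = floor(sqrt(751)) = 27; set m_0=0, q_0=1.
Recurrence: m' = q*a - m,  q' = (d - m'^2)/q,  a' = floor((a_0 + m')/q').
  step 1: m=27, q=22, a=2
  step 2: m=17, q=21, a=2
  step 3: m=25, q=6, a=8
  step 4: m=23, q=37, a=1
  step 5: m=14, q=15, a=2
  step 6: m=16, q=33, a=1
  step 7: m=17, q=14, a=3
  step 8: m=25, q=9, a=5
  step 9: m=20, q=39, a=1
  step 10: m=19, q=10, a=4
  step 11: m=21, q=31, a=1
  step 12: m=10, q=21, a=1
  step 13: m=11, q=30, a=1
  step 14: m=19, q=13, a=3
  step 15: m=20, q=27, a=1
  step 16: m=7, q=26, a=1
  step 17: m=19, q=15, a=3
  step 18: m=26, q=5, a=10
  step 19: m=24, q=35, a=1
  step 20: m=11, q=18, a=2
  step 21: m=25, q=7, a=7
  step 22: m=24, q=25, a=2
  step 23: m=26, q=3, a=17
  step 24: m=25, q=42, a=1
  step 25: m=17, q=11, a=4
  step 26: m=27, q=2, a=27
  step 27: m=27, q=11, a=4
  step 28: m=17, q=42, a=1
  step 29: m=25, q=3, a=17
  step 30: m=26, q=25, a=2
  step 31: m=24, q=7, a=7
  step 32: m=25, q=18, a=2
  step 33: m=11, q=35, a=1
  step 34: m=24, q=5, a=10
  step 35: m=26, q=15, a=3
  step 36: m=19, q=26, a=1
  step 37: m=7, q=27, a=1
  step 38: m=20, q=13, a=3
  step 39: m=19, q=30, a=1
  step 40: m=11, q=21, a=1
  step 41: m=10, q=31, a=1
  step 42: m=21, q=10, a=4
  step 43: m=19, q=39, a=1
  step 44: m=20, q=9, a=5
  step 45: m=25, q=14, a=3
  step 46: m=17, q=33, a=1
  step 47: m=16, q=15, a=2
  step 48: m=14, q=37, a=1
  step 49: m=23, q=6, a=8
  step 50: m=25, q=21, a=2
  step 51: m=17, q=22, a=2
  step 52: m=27, q=1, a=54
a_52 = 2*a_0 = 54, so the period closes here.
sqrt(751) = [27; 2, 2, 8, 1, 2, 1, 3, 5, 1, 4, 1, 1, 1, 3, 1, 1, 3, 10, 1, 2, 7, 2, 17, 1, 4, 27, 4, 1, 17, 2, 7, 2, 1, 10, 3, 1, 1, 3, 1, 1, 1, 4, 1, 5, 3, 1, 2, 1, 8, 2, 2, 54]
Period length = 52

52


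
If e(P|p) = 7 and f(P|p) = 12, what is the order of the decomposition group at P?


|D_P| = e * f
= 7 * 12
= 84

84


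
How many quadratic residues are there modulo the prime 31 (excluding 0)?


For prime p, the number of non-zero quadratic residues is (p-1)/2.
= (31-1)/2
= 15

15


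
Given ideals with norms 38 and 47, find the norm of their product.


N(IJ) = N(I) * N(J)
= 38 * 47
= 1786

1786


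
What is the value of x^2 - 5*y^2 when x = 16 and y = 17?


x^2 - d*y^2
= 16^2 - 5*17^2
= 256 - 1445
= -1189

-1189


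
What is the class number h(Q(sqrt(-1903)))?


K = Q(sqrt(-1903)). d mod 4 = 1, so D = disc(K) = d = -1903
h(K) equals the number of primitive reduced positive-definite forms (a, b, c) = a*x^2 + b*x*y + c*y^2 with b^2 - 4ac = D,
where reduced means |b| <= a <= c, with b >= 0 whenever |b| = a or a = c, and primitive means gcd(a, b, c) = 1.
Reduced forces 3a^2 <= |D| = 1903, so 1 <= a <= 25; b must have the parity of D, and c = (b^2 - D)/(4a) must be an integer >= a.
Enumerate a = 1..25, b in [-a, a]:
  a=1: (1, 1, 476)  [1]
  a=2: (2, -1, 238), (2, 1, 238)  [2]
  a=3: none
  a=4: (4, -1, 119), (4, 1, 119)  [2]
  a=5..6: none
  a=7: (7, -1, 68), (7, 1, 68)  [2]
  a=8: (8, -7, 61), (8, 7, 61)  [2]
  a=9..10: none
  a=11: (11, 11, 46)  [1]
  a=12..13: none
  a=14: (14, -13, 37), (14, -1, 34), (14, 1, 34), (14, 13, 37)  [4]
  a=15: none
  a=16: (16, -9, 31), (16, 9, 31)  [2]
  a=17: (17, -1, 28), (17, 1, 28)  [2]
  a=18: none
  a=19: (19, -15, 28), (19, 15, 28)  [2]
  a=20..21: none
  a=22: (22, -11, 23), (22, 11, 23)  [2]
  a=23..25: none
Total reduced forms: 1 + 2 + 2 + 2 + 2 + 1 + 4 + 2 + 2 + 2 + 2 = 22
h = 22

22


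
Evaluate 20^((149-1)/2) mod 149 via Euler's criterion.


p = 149 is prime and the exponent is (p-1)/2 = 74, so by Euler's criterion 20^74 = (20/149) = +1 or -1 mod 149.
Compute by square-and-multiply:
  74 = 64 + 8 + 2 (binary 1001010)
  Repeated squaring mod 149: 20^1 = 20, 20^2 = 102, 20^4 = 123, 20^8 = 80, 20^16 = 142, 20^32 = 49, 20^64 = 17
  20^74 = 20^64 * 20^8 * 20^2 = 17 * 80 * 102 mod 149
    17 * 80 = 1360 = 19 mod 149
    19 * 102 = 1938 = 1 mod 149
  20^74 = 1 mod 149
Result 1: 20 is a quadratic residue mod 149.
20^74 mod 149 = 1

1


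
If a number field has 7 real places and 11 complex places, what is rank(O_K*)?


By Dirichlet's unit theorem:
rank = r1 + r2 - 1
= 7 + 11 - 1
= 17

17


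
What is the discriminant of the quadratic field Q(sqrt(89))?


For K = Q(sqrt(d)) with d squarefree: disc(K) = d if d = 1 mod 4, and disc(K) = 4d if d = 2 or 3 mod 4.
Here d = 89, and d mod 4 = 1.
d = 1 mod 4 (O_K = Z[(1+sqrt(d))/2]), so disc(K) = d = 89

89


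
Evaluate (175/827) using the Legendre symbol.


p = 827 is prime, so compute (175/827) with the reciprocity algorithm (Jacobi-symbol steps: pull out 2s via (2/n), flip via reciprocity, reduce):
  reciprocity: (175/827) -> -(827/175)
  reduce: (127/175)
  reciprocity: (127/175) -> -(175/127)
  reduce: (48/127)
  pull out 2: (2/127) = +1  (since 127 mod 8 = 7)
  pull out 2: (2/127) = +1  (since 127 mod 8 = 7)
  pull out 2: (2/127) = +1  (since 127 mod 8 = 7)
  pull out 2: (2/127) = +1  (since 127 mod 8 = 7)
  reciprocity: (3/127) -> -(127/3)
  reduce: (1/3)
  (1/3) = 1
Product of signs = -1
(175/827) = -1

-1


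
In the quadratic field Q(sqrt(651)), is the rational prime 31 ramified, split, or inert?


K = Q(sqrt(651)). Since d mod 4 = 3, disc(K) = 2604.
Check p | disc: 2604 mod 31 = 0.
p divides disc, so p ramifies: (p) = P^2 with e=2, f=1, g=1.
Therefore p is ramified.

ramified


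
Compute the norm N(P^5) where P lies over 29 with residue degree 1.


N(P^a) = p^(a*f)
= 29^(5*1)
= 29^5
= 20511149

20511149


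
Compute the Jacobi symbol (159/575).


Compute (159/575) via quadratic reciprocity:
  reciprocity: (159/575) -> -(575/159)
  reduce: (98/159)
  pull out 2: (2/159) = +1  (since 159 mod 8 = 7)
  reciprocity: (49/159) -> +(159/49)
  reduce: (12/49)
  pull out 2: (2/49) = +1  (since 49 mod 8 = 1)
  pull out 2: (2/49) = +1  (since 49 mod 8 = 1)
  reciprocity: (3/49) -> +(49/3)
  reduce: (1/3)
  (1/3) = 1
Product of signs = -1

-1


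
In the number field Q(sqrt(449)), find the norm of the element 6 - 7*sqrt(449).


N(a + b*sqrt(d)) = a^2 - d*b^2
= (6)^2 - (449)*(-7)^2
= 36 - 22001
= -21965

-21965


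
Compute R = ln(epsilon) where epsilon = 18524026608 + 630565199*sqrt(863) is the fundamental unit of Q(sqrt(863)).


epsilon = 18524026608 + 630565199*sqrt(863)
= 3.7048e+10
R = ln(3.7048e+10)
= 24.3355

24.3355


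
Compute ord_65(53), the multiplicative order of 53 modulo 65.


We want ord_65(53), the smallest k >= 1 with 53^k = 1 mod 65.
n = 65 = 5 * 13, phi(65) = 48; the order divides phi(n).
Divisors of 48: 1, 2, 3, 4, 6, 8, 12, 16, 24, 48
Repeated squaring mod 65: 53^1 = 53, 53^2 = 14, 53^4 = 1, 53^8 = 1, 53^16 = 1, 53^32 = 1
Test divisors in increasing order:
  k=1: 53^1 = 53 mod 65
  k=2: 53^2 = 14 mod 65
  k=3: 53^3 = 14 * 53 = 27 mod 65
  k=4: 53^4 = 1 mod 65  <- first divisor giving 1
Order = 4

4


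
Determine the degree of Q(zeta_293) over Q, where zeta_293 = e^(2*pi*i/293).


The degree equals Euler's totient phi(293).
293 = 293
phi(293) = 292

292


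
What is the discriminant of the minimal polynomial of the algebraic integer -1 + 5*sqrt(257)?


The element -1 + 5*sqrt(257) has minimal polynomial:
x^2 + 2*x - 6424
Discriminant = (2)^2 - 4*(-6424)
= 4 + 25696
= 25700

25700


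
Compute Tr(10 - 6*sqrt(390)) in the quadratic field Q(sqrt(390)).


Tr(a + b*sqrt(d)) = (a + b*sqrt(d)) + (a - b*sqrt(d)) = 2a
= 2 * (10)
= 20

20


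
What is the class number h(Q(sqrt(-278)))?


K = Q(sqrt(-278)). d mod 4 = 2, so D = disc(K) = 4d = -1112
h(K) equals the number of primitive reduced positive-definite forms (a, b, c) = a*x^2 + b*x*y + c*y^2 with b^2 - 4ac = D,
where reduced means |b| <= a <= c, with b >= 0 whenever |b| = a or a = c, and primitive means gcd(a, b, c) = 1.
Reduced forces 3a^2 <= |D| = 1112, so 1 <= a <= 19; b must have the parity of D, and c = (b^2 - D)/(4a) must be an integer >= a.
Enumerate a = 1..19, b in [-a, a]:
  a=1: (1, 0, 278)  [1]
  a=2: (2, 0, 139)  [1]
  a=3: (3, -2, 93), (3, 2, 93)  [2]
  a=4..5: none
  a=6: (6, -4, 47), (6, 4, 47)  [2]
  a=7: (7, -6, 41), (7, 6, 41)  [2]
  a=8: none
  a=9: (9, -2, 31), (9, 2, 31)  [2]
  a=10..13: none
  a=14: (14, -8, 21), (14, 8, 21)  [2]
  a=15..17: none
  a=18: (18, -16, 19), (18, 16, 19)  [2]
  a=19: none
Total reduced forms: 1 + 1 + 2 + 2 + 2 + 2 + 2 + 2 = 14
h = 14

14


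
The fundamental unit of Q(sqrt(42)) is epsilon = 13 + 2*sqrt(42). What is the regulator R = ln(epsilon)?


epsilon = 13 + 2*sqrt(42)
= 25.9615
R = ln(25.9615)
= 3.2566

3.2566


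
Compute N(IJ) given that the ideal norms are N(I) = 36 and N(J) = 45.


N(IJ) = N(I) * N(J)
= 36 * 45
= 1620

1620


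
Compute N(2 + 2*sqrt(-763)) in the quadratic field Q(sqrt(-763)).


N(a + b*sqrt(d)) = a^2 - d*b^2
= (2)^2 - (-763)*(2)^2
= 4 + 3052
= 3056

3056


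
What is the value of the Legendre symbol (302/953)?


p = 953 is prime, so compute (302/953) with the reciprocity algorithm (Jacobi-symbol steps: pull out 2s via (2/n), flip via reciprocity, reduce):
  pull out 2: (2/953) = +1  (since 953 mod 8 = 1)
  reciprocity: (151/953) -> +(953/151)
  reduce: (47/151)
  reciprocity: (47/151) -> -(151/47)
  reduce: (10/47)
  pull out 2: (2/47) = +1  (since 47 mod 8 = 7)
  reciprocity: (5/47) -> +(47/5)
  reduce: (2/5)
  pull out 2: (2/5) = -1  (since 5 mod 8 = 5)
  (1/5) = 1
Product of signs = 1
(302/953) = 1

1


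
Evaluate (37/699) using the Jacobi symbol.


Compute (37/699) via quadratic reciprocity:
  reciprocity: (37/699) -> +(699/37)
  reduce: (33/37)
  reciprocity: (33/37) -> +(37/33)
  reduce: (4/33)
  pull out 2: (2/33) = +1  (since 33 mod 8 = 1)
  pull out 2: (2/33) = +1  (since 33 mod 8 = 1)
  (1/33) = 1
Product of signs = 1

1


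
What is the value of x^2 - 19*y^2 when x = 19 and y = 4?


x^2 - d*y^2
= 19^2 - 19*4^2
= 361 - 304
= 57

57


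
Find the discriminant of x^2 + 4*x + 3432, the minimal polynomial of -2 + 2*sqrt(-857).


The element -2 + 2*sqrt(-857) has minimal polynomial:
x^2 + 4*x + 3432
Discriminant = (4)^2 - 4*(3432)
= 16 - 13728
= -13712

-13712


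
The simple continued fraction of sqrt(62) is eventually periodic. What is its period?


Run the CF algorithm for sqrt(62).
a_0 = floor(sqrt(62)) = 7; set m_0=0, q_0=1.
Recurrence: m' = q*a - m,  q' = (d - m'^2)/q,  a' = floor((a_0 + m')/q').
  step 1: m=7, q=13, a=1
  step 2: m=6, q=2, a=6
  step 3: m=6, q=13, a=1
  step 4: m=7, q=1, a=14
a_4 = 2*a_0 = 14, so the period closes here.
sqrt(62) = [7; 1, 6, 1, 14]
Period length = 4

4


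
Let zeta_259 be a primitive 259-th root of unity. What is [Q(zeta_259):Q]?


The degree equals Euler's totient phi(259).
259 = 7 * 37
phi(259) = 216

216


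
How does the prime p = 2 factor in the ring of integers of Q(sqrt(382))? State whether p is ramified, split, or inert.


K = Q(sqrt(382)). Since d mod 4 = 2, disc(K) = 1528.
Check p | disc: 1528 mod 2 = 0.
p divides disc, so p ramifies: (p) = P^2 with e=2, f=1, g=1.
Therefore p is ramified.

ramified


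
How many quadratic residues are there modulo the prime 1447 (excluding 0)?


For prime p, the number of non-zero quadratic residues is (p-1)/2.
= (1447-1)/2
= 723

723


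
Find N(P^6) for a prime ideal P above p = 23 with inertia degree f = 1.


N(P^a) = p^(a*f)
= 23^(6*1)
= 23^6
= 148035889

148035889


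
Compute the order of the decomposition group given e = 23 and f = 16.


|D_P| = e * f
= 23 * 16
= 368

368


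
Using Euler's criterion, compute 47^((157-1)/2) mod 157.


p = 157 is prime and the exponent is (p-1)/2 = 78, so by Euler's criterion 47^78 = (47/157) = +1 or -1 mod 157.
Compute by square-and-multiply:
  78 = 64 + 8 + 4 + 2 (binary 1001110)
  Repeated squaring mod 157: 47^1 = 47, 47^2 = 11, 47^4 = 121, 47^8 = 40, 47^16 = 30, 47^32 = 115, 47^64 = 37
  47^78 = 47^64 * 47^8 * 47^4 * 47^2 = 37 * 40 * 121 * 11 mod 157
    37 * 40 = 1480 = 67 mod 157
    67 * 121 = 8107 = 100 mod 157
    100 * 11 = 1100 = 1 mod 157
  47^78 = 1 mod 157
Result 1: 47 is a quadratic residue mod 157.
47^78 mod 157 = 1

1


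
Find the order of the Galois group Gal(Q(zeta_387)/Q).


|Gal(Q(zeta_387)/Q)| = phi(387)
= 252

252


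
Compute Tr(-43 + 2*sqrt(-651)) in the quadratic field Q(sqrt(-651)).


Tr(a + b*sqrt(d)) = (a + b*sqrt(d)) + (a - b*sqrt(d)) = 2a
= 2 * (-43)
= -86

-86


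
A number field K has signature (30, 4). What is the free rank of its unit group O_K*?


By Dirichlet's unit theorem:
rank = r1 + r2 - 1
= 30 + 4 - 1
= 33

33


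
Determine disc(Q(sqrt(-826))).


For K = Q(sqrt(d)) with d squarefree: disc(K) = d if d = 1 mod 4, and disc(K) = 4d if d = 2 or 3 mod 4.
Here d = -826, and d mod 4 = 2.
d = 2 mod 4, not 1 (O_K = Z[sqrt(d)]), so disc(K) = 4d = 4 * (-826) = -3304

-3304


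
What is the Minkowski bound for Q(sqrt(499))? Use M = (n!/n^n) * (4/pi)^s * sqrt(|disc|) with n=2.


d = 499, d mod 4 = 3, so disc(K) = 4d = 1996; |disc(K)| = 1996
Real quadratic field, so n = 2, s = r2 = 0, r1 = 2
M = (n!/n^n) * (4/pi)^s * sqrt(|disc(K)|) = (2!/2^2) * (4/pi)^0 * sqrt(1996)
= 0.5 * 1.000000 * 44.676616
= 22.3383

22.3383


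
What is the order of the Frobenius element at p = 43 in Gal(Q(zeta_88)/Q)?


The Frobenius at p in Gal(Q(zeta_n)/Q) = (Z/nZ)* is the class of p, so its order is ord_88(43), the smallest k >= 1 with 43^k = 1 mod 88.
n = 88 = 2^3 * 11, phi(88) = 40; the order divides phi(n).
Divisors of 40: 1, 2, 4, 5, 8, 10, 20, 40
Repeated squaring mod 88: 43^1 = 43, 43^2 = 1, 43^4 = 1, 43^8 = 1, 43^16 = 1, 43^32 = 1
Test divisors in increasing order:
  k=1: 43^1 = 43 mod 88
  k=2: 43^2 = 1 mod 88  <- first divisor giving 1
Order = 2

2


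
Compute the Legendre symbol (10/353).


p = 353 is prime, so compute (10/353) with the reciprocity algorithm (Jacobi-symbol steps: pull out 2s via (2/n), flip via reciprocity, reduce):
  pull out 2: (2/353) = +1  (since 353 mod 8 = 1)
  reciprocity: (5/353) -> +(353/5)
  reduce: (3/5)
  reciprocity: (3/5) -> +(5/3)
  reduce: (2/3)
  pull out 2: (2/3) = -1  (since 3 mod 8 = 3)
  (1/3) = 1
Product of signs = -1
(10/353) = -1

-1
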